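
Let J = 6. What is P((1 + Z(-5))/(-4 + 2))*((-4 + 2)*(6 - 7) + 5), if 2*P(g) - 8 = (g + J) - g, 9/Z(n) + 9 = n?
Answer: 49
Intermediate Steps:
Z(n) = 9/(-9 + n)
P(g) = 7 (P(g) = 4 + ((g + 6) - g)/2 = 4 + ((6 + g) - g)/2 = 4 + (1/2)*6 = 4 + 3 = 7)
P((1 + Z(-5))/(-4 + 2))*((-4 + 2)*(6 - 7) + 5) = 7*((-4 + 2)*(6 - 7) + 5) = 7*(-2*(-1) + 5) = 7*(2 + 5) = 7*7 = 49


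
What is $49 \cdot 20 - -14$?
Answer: $994$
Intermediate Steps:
$49 \cdot 20 - -14 = 980 + 14 = 994$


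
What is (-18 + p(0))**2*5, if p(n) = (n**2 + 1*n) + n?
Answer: 1620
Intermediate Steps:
p(n) = n**2 + 2*n (p(n) = (n**2 + n) + n = (n + n**2) + n = n**2 + 2*n)
(-18 + p(0))**2*5 = (-18 + 0*(2 + 0))**2*5 = (-18 + 0*2)**2*5 = (-18 + 0)**2*5 = (-18)**2*5 = 324*5 = 1620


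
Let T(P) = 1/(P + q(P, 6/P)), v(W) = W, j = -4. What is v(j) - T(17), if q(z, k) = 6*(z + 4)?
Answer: -573/143 ≈ -4.0070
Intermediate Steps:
q(z, k) = 24 + 6*z (q(z, k) = 6*(4 + z) = 24 + 6*z)
T(P) = 1/(24 + 7*P) (T(P) = 1/(P + (24 + 6*P)) = 1/(24 + 7*P))
v(j) - T(17) = -4 - 1/(24 + 7*17) = -4 - 1/(24 + 119) = -4 - 1/143 = -573/143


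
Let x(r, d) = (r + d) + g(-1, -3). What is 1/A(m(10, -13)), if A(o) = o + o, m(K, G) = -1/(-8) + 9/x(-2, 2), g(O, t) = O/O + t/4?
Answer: 4/289 ≈ 0.013841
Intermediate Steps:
g(O, t) = 1 + t/4 (g(O, t) = 1 + t*(1/4) = 1 + t/4)
x(r, d) = 1/4 + d + r (x(r, d) = (r + d) + (1 + (1/4)*(-3)) = (d + r) + (1 - 3/4) = (d + r) + 1/4 = 1/4 + d + r)
m(K, G) = 289/8 (m(K, G) = -1/(-8) + 9/(1/4 + 2 - 2) = -1*(-1/8) + 9/(1/4) = 1/8 + 9*4 = 1/8 + 36 = 289/8)
A(o) = 2*o
1/A(m(10, -13)) = 1/(2*(289/8)) = 1/(289/4) = 4/289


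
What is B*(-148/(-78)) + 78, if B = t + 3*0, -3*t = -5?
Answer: 9496/117 ≈ 81.162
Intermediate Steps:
t = 5/3 (t = -⅓*(-5) = 5/3 ≈ 1.6667)
B = 5/3 (B = 5/3 + 3*0 = 5/3 + 0 = 5/3 ≈ 1.6667)
B*(-148/(-78)) + 78 = 5*(-148/(-78))/3 + 78 = 5*(-148*(-1/78))/3 + 78 = (5/3)*(74/39) + 78 = 370/117 + 78 = 9496/117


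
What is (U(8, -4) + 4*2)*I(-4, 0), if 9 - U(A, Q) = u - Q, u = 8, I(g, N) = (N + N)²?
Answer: 0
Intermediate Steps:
I(g, N) = 4*N² (I(g, N) = (2*N)² = 4*N²)
U(A, Q) = 1 + Q (U(A, Q) = 9 - (8 - Q) = 9 + (-8 + Q) = 1 + Q)
(U(8, -4) + 4*2)*I(-4, 0) = ((1 - 4) + 4*2)*(4*0²) = (-3 + 8)*(4*0) = 5*0 = 0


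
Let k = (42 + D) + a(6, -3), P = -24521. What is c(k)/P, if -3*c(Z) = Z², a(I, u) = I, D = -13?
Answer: 175/10509 ≈ 0.016652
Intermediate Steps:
k = 35 (k = (42 - 13) + 6 = 29 + 6 = 35)
c(Z) = -Z²/3
c(k)/P = -⅓*35²/(-24521) = -⅓*1225*(-1/24521) = -1225/3*(-1/24521) = 175/10509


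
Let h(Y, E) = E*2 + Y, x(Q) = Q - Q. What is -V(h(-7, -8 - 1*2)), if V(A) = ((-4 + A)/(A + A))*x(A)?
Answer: 0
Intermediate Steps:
x(Q) = 0
h(Y, E) = Y + 2*E (h(Y, E) = 2*E + Y = Y + 2*E)
V(A) = 0 (V(A) = ((-4 + A)/(A + A))*0 = ((-4 + A)/((2*A)))*0 = ((-4 + A)*(1/(2*A)))*0 = ((-4 + A)/(2*A))*0 = 0)
-V(h(-7, -8 - 1*2)) = -1*0 = 0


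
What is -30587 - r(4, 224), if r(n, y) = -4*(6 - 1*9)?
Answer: -30599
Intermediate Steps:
r(n, y) = 12 (r(n, y) = -4*(6 - 9) = -4*(-3) = 12)
-30587 - r(4, 224) = -30587 - 1*12 = -30587 - 12 = -30599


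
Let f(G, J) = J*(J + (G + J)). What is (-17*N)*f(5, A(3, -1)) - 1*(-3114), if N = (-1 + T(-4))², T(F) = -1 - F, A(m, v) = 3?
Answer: 870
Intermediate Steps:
f(G, J) = J*(G + 2*J)
N = 4 (N = (-1 + (-1 - 1*(-4)))² = (-1 + (-1 + 4))² = (-1 + 3)² = 2² = 4)
(-17*N)*f(5, A(3, -1)) - 1*(-3114) = (-17*4)*(3*(5 + 2*3)) - 1*(-3114) = -204*(5 + 6) + 3114 = -204*11 + 3114 = -68*33 + 3114 = -2244 + 3114 = 870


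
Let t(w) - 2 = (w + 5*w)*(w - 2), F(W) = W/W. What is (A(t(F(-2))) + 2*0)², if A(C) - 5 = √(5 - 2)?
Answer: (5 + √3)² ≈ 45.320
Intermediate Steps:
F(W) = 1
t(w) = 2 + 6*w*(-2 + w) (t(w) = 2 + (w + 5*w)*(w - 2) = 2 + (6*w)*(-2 + w) = 2 + 6*w*(-2 + w))
A(C) = 5 + √3 (A(C) = 5 + √(5 - 2) = 5 + √3)
(A(t(F(-2))) + 2*0)² = ((5 + √3) + 2*0)² = ((5 + √3) + 0)² = (5 + √3)²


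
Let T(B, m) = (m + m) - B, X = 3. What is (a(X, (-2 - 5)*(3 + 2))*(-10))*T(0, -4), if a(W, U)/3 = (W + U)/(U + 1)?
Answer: 3840/17 ≈ 225.88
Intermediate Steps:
T(B, m) = -B + 2*m (T(B, m) = 2*m - B = -B + 2*m)
a(W, U) = 3*(U + W)/(1 + U) (a(W, U) = 3*((W + U)/(U + 1)) = 3*((U + W)/(1 + U)) = 3*(U + W)/(1 + U))
(a(X, (-2 - 5)*(3 + 2))*(-10))*T(0, -4) = ((3*((-2 - 5)*(3 + 2) + 3)/(1 + (-2 - 5)*(3 + 2)))*(-10))*(-1*0 + 2*(-4)) = ((3*(-7*5 + 3)/(1 - 7*5))*(-10))*(0 - 8) = ((3*(-35 + 3)/(1 - 35))*(-10))*(-8) = ((3*(-32)/(-34))*(-10))*(-8) = ((3*(-1/34)*(-32))*(-10))*(-8) = ((48/17)*(-10))*(-8) = -480/17*(-8) = 3840/17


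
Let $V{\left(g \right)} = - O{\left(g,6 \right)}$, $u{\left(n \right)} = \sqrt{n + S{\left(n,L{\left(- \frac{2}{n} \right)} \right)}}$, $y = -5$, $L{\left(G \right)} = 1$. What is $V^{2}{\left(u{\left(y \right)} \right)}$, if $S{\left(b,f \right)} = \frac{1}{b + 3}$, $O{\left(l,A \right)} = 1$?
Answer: $1$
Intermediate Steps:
$S{\left(b,f \right)} = \frac{1}{3 + b}$
$u{\left(n \right)} = \sqrt{n + \frac{1}{3 + n}}$
$V{\left(g \right)} = -1$ ($V{\left(g \right)} = \left(-1\right) 1 = -1$)
$V^{2}{\left(u{\left(y \right)} \right)} = \left(-1\right)^{2} = 1$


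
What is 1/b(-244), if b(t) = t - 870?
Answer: -1/1114 ≈ -0.00089767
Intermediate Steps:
b(t) = -870 + t
1/b(-244) = 1/(-870 - 244) = 1/(-1114) = -1/1114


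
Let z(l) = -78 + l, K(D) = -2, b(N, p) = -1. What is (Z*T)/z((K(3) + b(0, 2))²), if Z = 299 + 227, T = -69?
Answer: 526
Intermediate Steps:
Z = 526
(Z*T)/z((K(3) + b(0, 2))²) = (526*(-69))/(-78 + (-2 - 1)²) = -36294/(-78 + (-3)²) = -36294/(-78 + 9) = -36294/(-69) = -36294*(-1/69) = 526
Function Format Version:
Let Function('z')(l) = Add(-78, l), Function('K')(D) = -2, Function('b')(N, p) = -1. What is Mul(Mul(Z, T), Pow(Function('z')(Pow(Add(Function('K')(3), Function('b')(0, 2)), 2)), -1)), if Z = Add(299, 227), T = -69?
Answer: 526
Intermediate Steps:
Z = 526
Mul(Mul(Z, T), Pow(Function('z')(Pow(Add(Function('K')(3), Function('b')(0, 2)), 2)), -1)) = Mul(Mul(526, -69), Pow(Add(-78, Pow(Add(-2, -1), 2)), -1)) = Mul(-36294, Pow(Add(-78, Pow(-3, 2)), -1)) = Mul(-36294, Pow(Add(-78, 9), -1)) = Mul(-36294, Pow(-69, -1)) = Mul(-36294, Rational(-1, 69)) = 526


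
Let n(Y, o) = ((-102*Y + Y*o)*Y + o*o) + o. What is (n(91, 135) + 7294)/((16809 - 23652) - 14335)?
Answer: -298927/21178 ≈ -14.115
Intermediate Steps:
n(Y, o) = o + o**2 + Y*(-102*Y + Y*o) (n(Y, o) = (Y*(-102*Y + Y*o) + o**2) + o = (o**2 + Y*(-102*Y + Y*o)) + o = o + o**2 + Y*(-102*Y + Y*o))
(n(91, 135) + 7294)/((16809 - 23652) - 14335) = ((135 + 135**2 - 102*91**2 + 135*91**2) + 7294)/((16809 - 23652) - 14335) = ((135 + 18225 - 102*8281 + 135*8281) + 7294)/(-6843 - 14335) = ((135 + 18225 - 844662 + 1117935) + 7294)/(-21178) = (291633 + 7294)*(-1/21178) = 298927*(-1/21178) = -298927/21178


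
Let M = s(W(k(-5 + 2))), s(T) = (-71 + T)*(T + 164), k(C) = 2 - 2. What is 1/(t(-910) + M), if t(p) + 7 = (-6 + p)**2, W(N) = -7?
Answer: 1/826803 ≈ 1.2095e-6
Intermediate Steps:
k(C) = 0
s(T) = (-71 + T)*(164 + T)
t(p) = -7 + (-6 + p)**2
M = -12246 (M = -11644 + (-7)**2 + 93*(-7) = -11644 + 49 - 651 = -12246)
1/(t(-910) + M) = 1/((-7 + (-6 - 910)**2) - 12246) = 1/((-7 + (-916)**2) - 12246) = 1/((-7 + 839056) - 12246) = 1/(839049 - 12246) = 1/826803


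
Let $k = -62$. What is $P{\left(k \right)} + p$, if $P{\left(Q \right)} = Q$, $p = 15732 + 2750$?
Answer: $18420$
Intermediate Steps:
$p = 18482$
$P{\left(k \right)} + p = -62 + 18482 = 18420$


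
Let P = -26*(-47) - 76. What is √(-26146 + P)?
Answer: 50*I*√10 ≈ 158.11*I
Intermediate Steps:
P = 1146 (P = 1222 - 76 = 1146)
√(-26146 + P) = √(-26146 + 1146) = √(-25000) = 50*I*√10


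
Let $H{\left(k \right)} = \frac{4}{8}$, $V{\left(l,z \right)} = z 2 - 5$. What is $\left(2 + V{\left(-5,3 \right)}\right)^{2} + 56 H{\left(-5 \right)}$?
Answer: $37$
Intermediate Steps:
$V{\left(l,z \right)} = -5 + 2 z$ ($V{\left(l,z \right)} = 2 z - 5 = -5 + 2 z$)
$H{\left(k \right)} = \frac{1}{2}$ ($H{\left(k \right)} = 4 \cdot \frac{1}{8} = \frac{1}{2}$)
$\left(2 + V{\left(-5,3 \right)}\right)^{2} + 56 H{\left(-5 \right)} = \left(2 + \left(-5 + 2 \cdot 3\right)\right)^{2} + 56 \cdot \frac{1}{2} = \left(2 + \left(-5 + 6\right)\right)^{2} + 28 = \left(2 + 1\right)^{2} + 28 = 3^{2} + 28 = 9 + 28 = 37$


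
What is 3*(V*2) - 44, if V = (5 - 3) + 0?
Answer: -32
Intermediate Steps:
V = 2 (V = 2 + 0 = 2)
3*(V*2) - 44 = 3*(2*2) - 44 = 3*4 - 44 = 12 - 44 = -32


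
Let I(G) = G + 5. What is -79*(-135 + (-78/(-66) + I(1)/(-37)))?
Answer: 4307870/407 ≈ 10584.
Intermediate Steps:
I(G) = 5 + G
-79*(-135 + (-78/(-66) + I(1)/(-37))) = -79*(-135 + (-78/(-66) + (5 + 1)/(-37))) = -79*(-135 + (-78*(-1/66) + 6*(-1/37))) = -79*(-135 + (13/11 - 6/37)) = -79*(-135 + 415/407) = -79*(-54530/407) = 4307870/407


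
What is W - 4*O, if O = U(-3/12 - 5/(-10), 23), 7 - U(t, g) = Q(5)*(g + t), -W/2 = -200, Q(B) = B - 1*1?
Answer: 744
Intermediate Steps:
Q(B) = -1 + B (Q(B) = B - 1 = -1 + B)
W = 400 (W = -2*(-200) = 400)
U(t, g) = 7 - 4*g - 4*t (U(t, g) = 7 - (-1 + 5)*(g + t) = 7 - 4*(g + t) = 7 - (4*g + 4*t) = 7 + (-4*g - 4*t) = 7 - 4*g - 4*t)
O = -86 (O = 7 - 4*23 - 4*(-3/12 - 5/(-10)) = 7 - 92 - 4*(-3*1/12 - 5*(-⅒)) = 7 - 92 - 4*(-¼ + ½) = 7 - 92 - 4*¼ = 7 - 92 - 1 = -86)
W - 4*O = 400 - 4*(-86) = 400 + 344 = 744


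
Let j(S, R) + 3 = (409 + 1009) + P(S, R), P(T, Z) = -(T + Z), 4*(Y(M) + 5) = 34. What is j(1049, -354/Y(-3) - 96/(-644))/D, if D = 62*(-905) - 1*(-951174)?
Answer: 37593/72052652 ≈ 0.00052174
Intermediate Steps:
Y(M) = 7/2 (Y(M) = -5 + (¼)*34 = -5 + 17/2 = 7/2)
P(T, Z) = -T - Z
D = 895064 (D = -56110 + 951174 = 895064)
j(S, R) = 1415 - R - S (j(S, R) = -3 + ((409 + 1009) + (-S - R)) = -3 + (1418 + (-R - S)) = -3 + (1418 - R - S) = 1415 - R - S)
j(1049, -354/Y(-3) - 96/(-644))/D = (1415 - (-354/7/2 - 96/(-644)) - 1*1049)/895064 = (1415 - (-354*2/7 - 96*(-1/644)) - 1049)*(1/895064) = (1415 - (-708/7 + 24/161) - 1049)*(1/895064) = (1415 - 1*(-16260/161) - 1049)*(1/895064) = (1415 + 16260/161 - 1049)*(1/895064) = (75186/161)*(1/895064) = 37593/72052652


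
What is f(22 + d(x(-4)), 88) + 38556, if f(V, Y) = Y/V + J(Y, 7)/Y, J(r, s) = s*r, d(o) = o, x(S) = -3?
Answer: 732785/19 ≈ 38568.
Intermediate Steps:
J(r, s) = r*s
f(V, Y) = 7 + Y/V (f(V, Y) = Y/V + (Y*7)/Y = Y/V + (7*Y)/Y = Y/V + 7 = 7 + Y/V)
f(22 + d(x(-4)), 88) + 38556 = (7 + 88/(22 - 3)) + 38556 = (7 + 88/19) + 38556 = 221/19 + 38556 = 732785/19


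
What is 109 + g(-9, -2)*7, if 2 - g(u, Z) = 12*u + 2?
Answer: 865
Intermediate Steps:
g(u, Z) = -12*u (g(u, Z) = 2 - (12*u + 2) = 2 - (2 + 12*u) = 2 + (-2 - 12*u) = -12*u)
109 + g(-9, -2)*7 = 109 - 12*(-9)*7 = 109 + 108*7 = 109 + 756 = 865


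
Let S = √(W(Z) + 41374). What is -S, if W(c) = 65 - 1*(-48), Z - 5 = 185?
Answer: -√41487 ≈ -203.68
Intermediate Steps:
Z = 190 (Z = 5 + 185 = 190)
W(c) = 113 (W(c) = 65 + 48 = 113)
S = √41487 (S = √(113 + 41374) = √41487 ≈ 203.68)
-S = -√41487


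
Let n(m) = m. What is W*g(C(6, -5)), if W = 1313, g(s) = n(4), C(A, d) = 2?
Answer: 5252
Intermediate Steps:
g(s) = 4
W*g(C(6, -5)) = 1313*4 = 5252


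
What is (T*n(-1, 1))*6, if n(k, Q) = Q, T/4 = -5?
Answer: -120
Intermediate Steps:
T = -20 (T = 4*(-5) = -20)
(T*n(-1, 1))*6 = -20*1*6 = -20*6 = -120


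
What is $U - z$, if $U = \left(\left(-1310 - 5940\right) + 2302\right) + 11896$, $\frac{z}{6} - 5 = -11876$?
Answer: $78174$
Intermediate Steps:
$z = -71226$ ($z = 30 + 6 \left(-11876\right) = 30 - 71256 = -71226$)
$U = 6948$ ($U = \left(-7250 + 2302\right) + 11896 = -4948 + 11896 = 6948$)
$U - z = 6948 - -71226 = 6948 + 71226 = 78174$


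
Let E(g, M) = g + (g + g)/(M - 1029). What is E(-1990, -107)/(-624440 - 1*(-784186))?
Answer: -564165/45367864 ≈ -0.012435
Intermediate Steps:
E(g, M) = g + 2*g/(-1029 + M) (E(g, M) = g + (2*g)/(-1029 + M) = g + 2*g/(-1029 + M))
E(-1990, -107)/(-624440 - 1*(-784186)) = (-1990*(-1027 - 107)/(-1029 - 107))/(-624440 - 1*(-784186)) = (-1990*(-1134)/(-1136))/(-624440 + 784186) = -1990*(-1/1136)*(-1134)/159746 = -564165/284*1/159746 = -564165/45367864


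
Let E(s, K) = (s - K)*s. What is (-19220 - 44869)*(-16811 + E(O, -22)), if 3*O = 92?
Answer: 973889323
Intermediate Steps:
O = 92/3 (O = (⅓)*92 = 92/3 ≈ 30.667)
E(s, K) = s*(s - K)
(-19220 - 44869)*(-16811 + E(O, -22)) = (-19220 - 44869)*(-16811 + 92*(92/3 - 1*(-22))/3) = -64089*(-16811 + 92*(92/3 + 22)/3) = -64089*(-16811 + (92/3)*(158/3)) = -64089*(-16811 + 14536/9) = -64089*(-136763/9) = 973889323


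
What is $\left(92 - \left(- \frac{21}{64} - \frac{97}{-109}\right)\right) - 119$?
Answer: $- \frac{192271}{6976} \approx -27.562$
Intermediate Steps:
$\left(92 - \left(- \frac{21}{64} - \frac{97}{-109}\right)\right) - 119 = \left(92 - \left(\left(-21\right) \frac{1}{64} - - \frac{97}{109}\right)\right) - 119 = \left(92 - \left(- \frac{21}{64} + \frac{97}{109}\right)\right) - 119 = \left(92 - \frac{3919}{6976}\right) - 119 = \frac{637873}{6976} - 119 = - \frac{192271}{6976}$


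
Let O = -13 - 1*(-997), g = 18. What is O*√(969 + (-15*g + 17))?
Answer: 1968*√179 ≈ 26330.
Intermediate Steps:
O = 984 (O = -13 + 997 = 984)
O*√(969 + (-15*g + 17)) = 984*√(969 + (-15*18 + 17)) = 984*√(969 + (-270 + 17)) = 984*√(969 - 253) = 984*√716 = 984*(2*√179) = 1968*√179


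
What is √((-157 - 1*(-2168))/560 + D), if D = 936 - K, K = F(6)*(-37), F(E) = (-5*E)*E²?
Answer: I*√764800015/140 ≈ 197.54*I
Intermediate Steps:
F(E) = -5*E³
K = 39960 (K = -5*6³*(-37) = -5*216*(-37) = -1080*(-37) = 39960)
D = -39024 (D = 936 - 1*39960 = 936 - 39960 = -39024)
√((-157 - 1*(-2168))/560 + D) = √((-157 - 1*(-2168))/560 - 39024) = √((-157 + 2168)*(1/560) - 39024) = √(2011*(1/560) - 39024) = √(2011/560 - 39024) = √(-21851429/560) = I*√764800015/140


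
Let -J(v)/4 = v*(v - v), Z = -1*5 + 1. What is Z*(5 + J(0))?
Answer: -20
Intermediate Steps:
Z = -4 (Z = -5 + 1 = -4)
J(v) = 0 (J(v) = -4*v*(v - v) = -4*v*0 = -4*0 = 0)
Z*(5 + J(0)) = -4*(5 + 0) = -4*5 = -20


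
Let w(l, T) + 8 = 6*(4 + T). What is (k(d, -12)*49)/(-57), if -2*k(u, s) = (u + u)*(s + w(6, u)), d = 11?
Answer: 37730/57 ≈ 661.93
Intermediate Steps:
w(l, T) = 16 + 6*T (w(l, T) = -8 + 6*(4 + T) = -8 + (24 + 6*T) = 16 + 6*T)
k(u, s) = -u*(16 + s + 6*u) (k(u, s) = -(u + u)*(s + (16 + 6*u))/2 = -2*u*(16 + s + 6*u)/2 = -u*(16 + s + 6*u))
(k(d, -12)*49)/(-57) = (-1*11*(16 - 12 + 6*11)*49)/(-57) = (-1*11*(16 - 12 + 66)*49)*(-1/57) = (-1*11*70*49)*(-1/57) = -770*49*(-1/57) = -37730*(-1/57) = 37730/57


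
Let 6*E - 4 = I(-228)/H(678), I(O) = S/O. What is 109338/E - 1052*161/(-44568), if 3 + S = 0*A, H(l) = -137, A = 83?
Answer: 76107902377033/464030874 ≈ 1.6401e+5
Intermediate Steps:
S = -3 (S = -3 + 0*83 = -3 + 0 = -3)
I(O) = -3/O
E = 41647/62472 (E = ⅔ + (-3/(-228)/(-137))/6 = ⅔ + (-3*(-1/228)*(-1/137))/6 = ⅔ + ((1/76)*(-1/137))/6 = ⅔ + (⅙)*(-1/10412) = ⅔ - 1/62472 = 41647/62472 ≈ 0.66665)
109338/E - 1052*161/(-44568) = 109338/(41647/62472) - 1052*161/(-44568) = 109338*(62472/41647) - 169372*(-1/44568) = 6830563536/41647 + 42343/11142 = 76107902377033/464030874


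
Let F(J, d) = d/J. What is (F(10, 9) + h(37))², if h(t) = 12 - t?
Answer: 58081/100 ≈ 580.81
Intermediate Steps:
(F(10, 9) + h(37))² = (9/10 + (12 - 1*37))² = (9*(⅒) + (12 - 37))² = (9/10 - 25)² = (-241/10)² = 58081/100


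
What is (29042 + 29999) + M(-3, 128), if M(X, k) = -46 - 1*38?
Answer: 58957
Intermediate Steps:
M(X, k) = -84 (M(X, k) = -46 - 38 = -84)
(29042 + 29999) + M(-3, 128) = (29042 + 29999) - 84 = 59041 - 84 = 58957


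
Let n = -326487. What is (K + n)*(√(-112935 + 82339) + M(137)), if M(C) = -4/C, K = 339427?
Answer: -51760/137 + 25880*I*√7649 ≈ -377.81 + 2.2634e+6*I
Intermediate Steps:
(K + n)*(√(-112935 + 82339) + M(137)) = (339427 - 326487)*(√(-112935 + 82339) - 4/137) = 12940*(√(-30596) - 4*1/137) = 12940*(2*I*√7649 - 4/137) = 12940*(-4/137 + 2*I*√7649) = -51760/137 + 25880*I*√7649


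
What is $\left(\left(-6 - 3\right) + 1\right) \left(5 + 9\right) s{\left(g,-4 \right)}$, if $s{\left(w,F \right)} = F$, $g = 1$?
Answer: $448$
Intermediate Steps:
$\left(\left(-6 - 3\right) + 1\right) \left(5 + 9\right) s{\left(g,-4 \right)} = \left(\left(-6 - 3\right) + 1\right) \left(5 + 9\right) \left(-4\right) = \left(-9 + 1\right) 14 \left(-4\right) = \left(-8\right) 14 \left(-4\right) = \left(-112\right) \left(-4\right) = 448$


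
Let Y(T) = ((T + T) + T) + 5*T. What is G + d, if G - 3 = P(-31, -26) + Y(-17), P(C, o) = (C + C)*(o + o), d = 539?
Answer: 3630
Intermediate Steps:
P(C, o) = 4*C*o (P(C, o) = (2*C)*(2*o) = 4*C*o)
Y(T) = 8*T (Y(T) = (2*T + T) + 5*T = 3*T + 5*T = 8*T)
G = 3091 (G = 3 + (4*(-31)*(-26) + 8*(-17)) = 3 + (3224 - 136) = 3 + 3088 = 3091)
G + d = 3091 + 539 = 3630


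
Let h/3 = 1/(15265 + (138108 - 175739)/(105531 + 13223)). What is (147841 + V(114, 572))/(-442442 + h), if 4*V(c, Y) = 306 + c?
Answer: -44697992402389/133672212467476 ≈ -0.33438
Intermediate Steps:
V(c, Y) = 153/2 + c/4 (V(c, Y) = (306 + c)/4 = 153/2 + c/4)
h = 118754/604247393 (h = 3/(15265 + (138108 - 175739)/(105531 + 13223)) = 3/(15265 - 37631/118754) = 3/(1812742179/118754) = 3*(118754/1812742179) = 118754/604247393 ≈ 0.00019653)
(147841 + V(114, 572))/(-442442 + h) = (147841 + (153/2 + (¼)*114))/(-442442 + 118754/604247393) = (147841 + (153/2 + 57/2))/(-267344424934952/604247393) = (147841 + 105)*(-604247393/267344424934952) = 147946*(-604247393/267344424934952) = -44697992402389/133672212467476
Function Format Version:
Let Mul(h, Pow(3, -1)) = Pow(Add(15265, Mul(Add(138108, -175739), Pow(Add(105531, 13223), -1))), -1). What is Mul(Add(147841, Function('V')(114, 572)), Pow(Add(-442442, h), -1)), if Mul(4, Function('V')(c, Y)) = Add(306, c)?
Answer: Rational(-44697992402389, 133672212467476) ≈ -0.33438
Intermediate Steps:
Function('V')(c, Y) = Add(Rational(153, 2), Mul(Rational(1, 4), c)) (Function('V')(c, Y) = Mul(Rational(1, 4), Add(306, c)) = Add(Rational(153, 2), Mul(Rational(1, 4), c)))
h = Rational(118754, 604247393) (h = Mul(3, Pow(Add(15265, Mul(Add(138108, -175739), Pow(Add(105531, 13223), -1))), -1)) = Mul(3, Pow(Add(15265, Mul(-37631, Pow(118754, -1))), -1)) = Mul(3, Pow(Add(15265, Mul(-37631, Rational(1, 118754))), -1)) = Mul(3, Pow(Add(15265, Rational(-37631, 118754)), -1)) = Mul(3, Pow(Rational(1812742179, 118754), -1)) = Mul(3, Rational(118754, 1812742179)) = Rational(118754, 604247393) ≈ 0.00019653)
Mul(Add(147841, Function('V')(114, 572)), Pow(Add(-442442, h), -1)) = Mul(Add(147841, Add(Rational(153, 2), Mul(Rational(1, 4), 114))), Pow(Add(-442442, Rational(118754, 604247393)), -1)) = Mul(Add(147841, Add(Rational(153, 2), Rational(57, 2))), Pow(Rational(-267344424934952, 604247393), -1)) = Mul(Add(147841, 105), Rational(-604247393, 267344424934952)) = Mul(147946, Rational(-604247393, 267344424934952)) = Rational(-44697992402389, 133672212467476)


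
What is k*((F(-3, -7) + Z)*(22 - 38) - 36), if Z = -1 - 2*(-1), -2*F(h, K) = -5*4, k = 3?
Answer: -636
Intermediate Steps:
F(h, K) = 10 (F(h, K) = -(-5)*4/2 = -½*(-20) = 10)
Z = 1 (Z = -1 + 2 = 1)
k*((F(-3, -7) + Z)*(22 - 38) - 36) = 3*((10 + 1)*(22 - 38) - 36) = 3*(11*(-16) - 36) = 3*(-176 - 36) = 3*(-212) = -636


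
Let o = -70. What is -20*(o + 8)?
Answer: 1240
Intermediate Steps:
-20*(o + 8) = -20*(-70 + 8) = -20*(-62) = 1240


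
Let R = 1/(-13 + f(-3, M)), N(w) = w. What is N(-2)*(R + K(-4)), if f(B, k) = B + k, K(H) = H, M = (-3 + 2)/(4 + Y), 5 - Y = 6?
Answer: 398/49 ≈ 8.1225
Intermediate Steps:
Y = -1 (Y = 5 - 1*6 = 5 - 6 = -1)
M = -⅓ (M = (-3 + 2)/(4 - 1) = -1/3 = -1*⅓ = -⅓ ≈ -0.33333)
R = -3/49 (R = 1/(-13 + (-3 - ⅓)) = 1/(-13 - 10/3) = 1/(-49/3) = -3/49 ≈ -0.061224)
N(-2)*(R + K(-4)) = -2*(-3/49 - 4) = -2*(-199/49) = 398/49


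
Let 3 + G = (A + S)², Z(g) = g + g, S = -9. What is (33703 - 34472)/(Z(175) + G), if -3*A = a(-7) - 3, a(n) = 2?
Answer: -6921/3799 ≈ -1.8218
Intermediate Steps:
A = ⅓ (A = -(2 - 3)/3 = -⅓*(-1) = ⅓ ≈ 0.33333)
Z(g) = 2*g
G = 649/9 (G = -3 + (⅓ - 9)² = -3 + (-26/3)² = -3 + 676/9 = 649/9 ≈ 72.111)
(33703 - 34472)/(Z(175) + G) = (33703 - 34472)/(2*175 + 649/9) = -769/(350 + 649/9) = -769/3799/9 = -769*9/3799 = -6921/3799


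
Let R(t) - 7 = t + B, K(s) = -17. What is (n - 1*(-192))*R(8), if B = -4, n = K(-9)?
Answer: 1925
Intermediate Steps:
n = -17
R(t) = 3 + t (R(t) = 7 + (t - 4) = 7 + (-4 + t) = 3 + t)
(n - 1*(-192))*R(8) = (-17 - 1*(-192))*(3 + 8) = (-17 + 192)*11 = 175*11 = 1925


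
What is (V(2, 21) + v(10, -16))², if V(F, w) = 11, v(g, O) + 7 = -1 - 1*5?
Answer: 4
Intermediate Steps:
v(g, O) = -13 (v(g, O) = -7 + (-1 - 1*5) = -7 + (-1 - 5) = -7 - 6 = -13)
(V(2, 21) + v(10, -16))² = (11 - 13)² = (-2)² = 4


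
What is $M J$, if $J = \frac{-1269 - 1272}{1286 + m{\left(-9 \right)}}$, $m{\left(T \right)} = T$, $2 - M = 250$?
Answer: $\frac{630168}{1277} \approx 493.48$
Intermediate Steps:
$M = -248$ ($M = 2 - 250 = -248$)
$J = - \frac{2541}{1277}$ ($J = \frac{-1269 - 1272}{1286 - 9} = - \frac{2541}{1277} \approx -1.9898$)
$M J = \left(-248\right) \left(- \frac{2541}{1277}\right) = \frac{630168}{1277}$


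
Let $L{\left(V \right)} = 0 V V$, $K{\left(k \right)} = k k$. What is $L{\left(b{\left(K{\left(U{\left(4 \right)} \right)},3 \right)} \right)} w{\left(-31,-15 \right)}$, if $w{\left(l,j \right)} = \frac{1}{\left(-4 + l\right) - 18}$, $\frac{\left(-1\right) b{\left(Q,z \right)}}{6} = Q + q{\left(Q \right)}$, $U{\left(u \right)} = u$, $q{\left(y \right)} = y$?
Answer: $0$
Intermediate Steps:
$K{\left(k \right)} = k^{2}$
$b{\left(Q,z \right)} = - 12 Q$ ($b{\left(Q,z \right)} = - 6 \left(Q + Q\right) = - 6 \cdot 2 Q = - 12 Q$)
$w{\left(l,j \right)} = \frac{1}{-22 + l}$
$L{\left(V \right)} = 0$ ($L{\left(V \right)} = 0 V = 0$)
$L{\left(b{\left(K{\left(U{\left(4 \right)} \right)},3 \right)} \right)} w{\left(-31,-15 \right)} = \frac{0}{-22 - 31} = \frac{0}{-53} = 0 \left(- \frac{1}{53}\right) = 0$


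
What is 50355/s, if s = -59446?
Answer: -50355/59446 ≈ -0.84707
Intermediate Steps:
50355/s = 50355/(-59446) = 50355*(-1/59446) = -50355/59446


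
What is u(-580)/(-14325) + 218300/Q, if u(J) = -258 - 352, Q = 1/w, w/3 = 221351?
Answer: 415318335763622/2865 ≈ 1.4496e+11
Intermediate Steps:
w = 664053 (w = 3*221351 = 664053)
Q = 1/664053 ≈ 1.5059e-6
u(J) = -610
u(-580)/(-14325) + 218300/Q = -610/(-14325) + 218300/(1/664053) = -610*(-1/14325) + 218300*664053 = 122/2865 + 144962769900 = 415318335763622/2865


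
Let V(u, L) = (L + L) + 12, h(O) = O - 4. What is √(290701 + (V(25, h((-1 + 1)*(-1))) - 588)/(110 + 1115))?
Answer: √356108141/35 ≈ 539.17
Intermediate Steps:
h(O) = -4 + O
V(u, L) = 12 + 2*L (V(u, L) = 2*L + 12 = 12 + 2*L)
√(290701 + (V(25, h((-1 + 1)*(-1))) - 588)/(110 + 1115)) = √(290701 + ((12 + 2*(-4 + (-1 + 1)*(-1))) - 588)/(110 + 1115)) = √(290701 + ((12 + 2*(-4 + 0*(-1))) - 588)/1225) = √(290701 + ((12 + 2*(-4 + 0)) - 588)*(1/1225)) = √(290701 + ((12 + 2*(-4)) - 588)*(1/1225)) = √(290701 + ((12 - 8) - 588)*(1/1225)) = √(290701 + (4 - 588)*(1/1225)) = √(290701 - 584*1/1225) = √(290701 - 584/1225) = √(356108141/1225) = √356108141/35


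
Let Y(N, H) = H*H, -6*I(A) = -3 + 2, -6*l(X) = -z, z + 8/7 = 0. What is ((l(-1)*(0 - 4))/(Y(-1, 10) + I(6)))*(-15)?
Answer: -480/4207 ≈ -0.11410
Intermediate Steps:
z = -8/7 (z = -8/7 + 0 = -8/7 ≈ -1.1429)
l(X) = -4/21 (l(X) = -(-1)*(-8)/(6*7) = -⅙*8/7 = -4/21)
I(A) = ⅙ (I(A) = -(-3 + 2)/6 = -⅙*(-1) = ⅙)
Y(N, H) = H²
((l(-1)*(0 - 4))/(Y(-1, 10) + I(6)))*(-15) = ((-4*(0 - 4)/21)/(10² + ⅙))*(-15) = ((-4/21*(-4))/(100 + ⅙))*(-15) = (16/(21*(601/6)))*(-15) = ((16/21)*(6/601))*(-15) = (32/4207)*(-15) = -480/4207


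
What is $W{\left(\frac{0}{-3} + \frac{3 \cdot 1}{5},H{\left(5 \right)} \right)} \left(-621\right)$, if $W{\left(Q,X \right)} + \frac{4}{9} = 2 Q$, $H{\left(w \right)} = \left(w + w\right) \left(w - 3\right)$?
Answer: $- \frac{2346}{5} \approx -469.2$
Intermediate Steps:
$H{\left(w \right)} = 2 w \left(-3 + w\right)$
$W{\left(Q,X \right)} = - \frac{4}{9} + 2 Q$
$W{\left(\frac{0}{-3} + \frac{3 \cdot 1}{5},H{\left(5 \right)} \right)} \left(-621\right) = \left(- \frac{4}{9} + 2 \left(\frac{0}{-3} + \frac{3 \cdot 1}{5}\right)\right) \left(-621\right) = \left(- \frac{4}{9} + 2 \left(0 \left(- \frac{1}{3}\right) + 3 \cdot \frac{1}{5}\right)\right) \left(-621\right) = \left(- \frac{4}{9} + 2 \left(0 + \frac{3}{5}\right)\right) \left(-621\right) = \left(- \frac{4}{9} + 2 \cdot \frac{3}{5}\right) \left(-621\right) = \left(- \frac{4}{9} + \frac{6}{5}\right) \left(-621\right) = \frac{34}{45} \left(-621\right) = - \frac{2346}{5}$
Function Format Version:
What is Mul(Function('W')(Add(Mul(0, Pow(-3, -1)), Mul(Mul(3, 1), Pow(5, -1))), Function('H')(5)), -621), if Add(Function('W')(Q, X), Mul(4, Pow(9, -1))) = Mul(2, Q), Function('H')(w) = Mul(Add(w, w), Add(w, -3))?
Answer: Rational(-2346, 5) ≈ -469.20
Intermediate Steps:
Function('H')(w) = Mul(2, w, Add(-3, w)) (Function('H')(w) = Mul(Mul(2, w), Add(-3, w)) = Mul(2, w, Add(-3, w)))
Function('W')(Q, X) = Add(Rational(-4, 9), Mul(2, Q))
Mul(Function('W')(Add(Mul(0, Pow(-3, -1)), Mul(Mul(3, 1), Pow(5, -1))), Function('H')(5)), -621) = Mul(Add(Rational(-4, 9), Mul(2, Add(Mul(0, Pow(-3, -1)), Mul(Mul(3, 1), Pow(5, -1))))), -621) = Mul(Add(Rational(-4, 9), Mul(2, Add(Mul(0, Rational(-1, 3)), Mul(3, Rational(1, 5))))), -621) = Mul(Add(Rational(-4, 9), Mul(2, Add(0, Rational(3, 5)))), -621) = Mul(Add(Rational(-4, 9), Mul(2, Rational(3, 5))), -621) = Mul(Add(Rational(-4, 9), Rational(6, 5)), -621) = Mul(Rational(34, 45), -621) = Rational(-2346, 5)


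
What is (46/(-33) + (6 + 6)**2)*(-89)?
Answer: -418834/33 ≈ -12692.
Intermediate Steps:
(46/(-33) + (6 + 6)**2)*(-89) = (46*(-1/33) + 12**2)*(-89) = (-46/33 + 144)*(-89) = (4706/33)*(-89) = -418834/33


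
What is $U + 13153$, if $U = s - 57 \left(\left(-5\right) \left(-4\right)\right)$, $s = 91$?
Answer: $12104$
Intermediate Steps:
$U = -1049$ ($U = 91 - 57 \left(\left(-5\right) \left(-4\right)\right) = 91 - 1140 = -1049$)
$U + 13153 = -1049 + 13153 = 12104$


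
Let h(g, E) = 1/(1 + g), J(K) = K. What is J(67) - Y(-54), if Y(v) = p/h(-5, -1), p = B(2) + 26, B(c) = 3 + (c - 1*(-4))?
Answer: 207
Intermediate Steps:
B(c) = 7 + c (B(c) = 3 + (c + 4) = 3 + (4 + c) = 7 + c)
p = 35 (p = (7 + 2) + 26 = 9 + 26 = 35)
Y(v) = -140 (Y(v) = 35/(1/(1 - 5)) = 35/(1/(-4)) = 35/(-¼) = 35*(-4) = -140)
J(67) - Y(-54) = 67 - 1*(-140) = 67 + 140 = 207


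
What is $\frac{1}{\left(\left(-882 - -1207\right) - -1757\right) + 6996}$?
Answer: $\frac{1}{9078} \approx 0.00011016$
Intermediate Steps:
$\frac{1}{\left(\left(-882 - -1207\right) - -1757\right) + 6996} = \frac{1}{\left(\left(-882 + 1207\right) + 1757\right) + 6996} = \frac{1}{\left(325 + 1757\right) + 6996} = \frac{1}{2082 + 6996} = \frac{1}{9078}$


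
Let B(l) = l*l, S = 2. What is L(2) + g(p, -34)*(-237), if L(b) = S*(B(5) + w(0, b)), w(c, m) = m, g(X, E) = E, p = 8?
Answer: 8112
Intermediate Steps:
B(l) = l**2
L(b) = 50 + 2*b (L(b) = 2*(5**2 + b) = 2*(25 + b) = 50 + 2*b)
L(2) + g(p, -34)*(-237) = (50 + 2*2) - 34*(-237) = (50 + 4) + 8058 = 54 + 8058 = 8112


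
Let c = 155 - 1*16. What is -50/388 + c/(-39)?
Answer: -27941/7566 ≈ -3.6930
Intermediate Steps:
c = 139 (c = 155 - 16 = 139)
-50/388 + c/(-39) = -50/388 + 139/(-39) = -50*1/388 + 139*(-1/39) = -25/194 - 139/39 = -27941/7566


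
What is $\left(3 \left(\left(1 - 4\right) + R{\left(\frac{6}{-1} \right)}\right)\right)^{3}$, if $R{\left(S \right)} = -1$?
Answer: $-1728$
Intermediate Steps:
$\left(3 \left(\left(1 - 4\right) + R{\left(\frac{6}{-1} \right)}\right)\right)^{3} = \left(3 \left(\left(1 - 4\right) - 1\right)\right)^{3} = \left(3 \left(-3 - 1\right)\right)^{3} = \left(3 \left(-4\right)\right)^{3} = \left(-12\right)^{3} = -1728$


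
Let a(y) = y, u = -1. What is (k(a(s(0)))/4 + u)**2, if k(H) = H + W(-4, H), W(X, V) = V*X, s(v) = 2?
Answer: 25/4 ≈ 6.2500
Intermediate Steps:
k(H) = -3*H (k(H) = H + H*(-4) = H - 4*H = -3*H)
(k(a(s(0)))/4 + u)**2 = (-3*2/4 - 1)**2 = (-6*1/4 - 1)**2 = (-3/2 - 1)**2 = (-5/2)**2 = 25/4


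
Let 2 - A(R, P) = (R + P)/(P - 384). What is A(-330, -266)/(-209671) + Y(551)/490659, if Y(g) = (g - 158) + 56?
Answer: 212751949/233811279975 ≈ 0.00090993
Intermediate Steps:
Y(g) = -102 + g (Y(g) = (-158 + g) + 56 = -102 + g)
A(R, P) = 2 - (P + R)/(-384 + P) (A(R, P) = 2 - (R + P)/(P - 384) = 2 - (P + R)/(-384 + P))
A(-330, -266)/(-209671) + Y(551)/490659 = ((-768 - 266 - 1*(-330))/(-384 - 266))/(-209671) + (-102 + 551)/490659 = ((-768 - 266 + 330)/(-650))*(-1/209671) + 449*(1/490659) = -1/650*(-704)*(-1/209671) + 449/490659 = (352/325)*(-1/209671) + 449/490659 = -32/6194825 + 449/490659 = 212751949/233811279975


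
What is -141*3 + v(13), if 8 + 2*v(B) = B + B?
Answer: -414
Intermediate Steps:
v(B) = -4 + B (v(B) = -4 + (B + B)/2 = -4 + (2*B)/2 = -4 + B)
-141*3 + v(13) = -141*3 + (-4 + 13) = -423 + 9 = -414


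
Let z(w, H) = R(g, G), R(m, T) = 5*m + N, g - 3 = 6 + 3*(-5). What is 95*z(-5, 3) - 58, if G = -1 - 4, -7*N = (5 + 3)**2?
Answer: -26436/7 ≈ -3776.6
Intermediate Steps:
N = -64/7 (N = -(5 + 3)**2/7 = -1/7*8**2 = -1/7*64 = -64/7 ≈ -9.1429)
G = -5
g = -6 (g = 3 + (6 + 3*(-5)) = 3 + (6 - 15) = 3 - 9 = -6)
R(m, T) = -64/7 + 5*m (R(m, T) = 5*m - 64/7 = -64/7 + 5*m)
z(w, H) = -274/7 (z(w, H) = -64/7 + 5*(-6) = -64/7 - 30 = -274/7)
95*z(-5, 3) - 58 = 95*(-274/7) - 58 = -26030/7 - 58 = -26436/7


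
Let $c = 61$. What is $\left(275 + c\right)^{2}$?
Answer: $112896$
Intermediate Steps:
$\left(275 + c\right)^{2} = \left(275 + 61\right)^{2} = 336^{2} = 112896$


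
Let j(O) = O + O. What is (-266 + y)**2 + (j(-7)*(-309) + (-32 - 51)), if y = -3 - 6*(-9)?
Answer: 50468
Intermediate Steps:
y = 51 (y = -3 + 54 = 51)
j(O) = 2*O
(-266 + y)**2 + (j(-7)*(-309) + (-32 - 51)) = (-266 + 51)**2 + ((2*(-7))*(-309) + (-32 - 51)) = (-215)**2 + (-14*(-309) - 83) = 46225 + (4326 - 83) = 46225 + 4243 = 50468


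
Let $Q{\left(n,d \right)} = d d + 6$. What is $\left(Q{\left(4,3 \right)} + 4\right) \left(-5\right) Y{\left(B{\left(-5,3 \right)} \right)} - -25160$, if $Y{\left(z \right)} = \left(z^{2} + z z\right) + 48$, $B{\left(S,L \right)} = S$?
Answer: $15850$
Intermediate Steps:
$Q{\left(n,d \right)} = 6 + d^{2}$ ($Q{\left(n,d \right)} = d^{2} + 6 = 6 + d^{2}$)
$Y{\left(z \right)} = 48 + 2 z^{2}$ ($Y{\left(z \right)} = \left(z^{2} + z^{2}\right) + 48 = 2 z^{2} + 48 = 48 + 2 z^{2}$)
$\left(Q{\left(4,3 \right)} + 4\right) \left(-5\right) Y{\left(B{\left(-5,3 \right)} \right)} - -25160 = \left(\left(6 + 3^{2}\right) + 4\right) \left(-5\right) \left(48 + 2 \left(-5\right)^{2}\right) - -25160 = \left(\left(6 + 9\right) + 4\right) \left(-5\right) \left(48 + 2 \cdot 25\right) + 25160 = \left(15 + 4\right) \left(-5\right) \left(48 + 50\right) + 25160 = 19 \left(-5\right) 98 + 25160 = \left(-95\right) 98 + 25160 = -9310 + 25160 = 15850$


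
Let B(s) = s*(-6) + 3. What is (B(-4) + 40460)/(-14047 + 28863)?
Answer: 40487/14816 ≈ 2.7327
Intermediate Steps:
B(s) = 3 - 6*s (B(s) = -6*s + 3 = 3 - 6*s)
(B(-4) + 40460)/(-14047 + 28863) = ((3 - 6*(-4)) + 40460)/(-14047 + 28863) = ((3 + 24) + 40460)/14816 = (27 + 40460)*(1/14816) = 40487*(1/14816) = 40487/14816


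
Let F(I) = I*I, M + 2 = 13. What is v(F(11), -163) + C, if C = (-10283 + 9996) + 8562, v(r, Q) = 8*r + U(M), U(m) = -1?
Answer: 9242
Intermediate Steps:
M = 11 (M = -2 + 13 = 11)
F(I) = I²
v(r, Q) = -1 + 8*r (v(r, Q) = 8*r - 1 = -1 + 8*r)
C = 8275 (C = -287 + 8562 = 8275)
v(F(11), -163) + C = (-1 + 8*11²) + 8275 = (-1 + 8*121) + 8275 = (-1 + 968) + 8275 = 967 + 8275 = 9242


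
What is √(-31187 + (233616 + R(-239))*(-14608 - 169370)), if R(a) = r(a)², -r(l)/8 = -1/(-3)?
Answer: I*√42981543923 ≈ 2.0732e+5*I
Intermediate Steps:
r(l) = -8/3 (r(l) = -(-8)/(-3) = -(-8)*(-1)/3 = -8*⅓ = -8/3)
R(a) = 64/9 (R(a) = (-8/3)² = 64/9)
√(-31187 + (233616 + R(-239))*(-14608 - 169370)) = √(-31187 + (233616 + 64/9)*(-14608 - 169370)) = √(-31187 + (2102608/9)*(-183978)) = √(-31187 - 42981512736) = √(-42981543923) = I*√42981543923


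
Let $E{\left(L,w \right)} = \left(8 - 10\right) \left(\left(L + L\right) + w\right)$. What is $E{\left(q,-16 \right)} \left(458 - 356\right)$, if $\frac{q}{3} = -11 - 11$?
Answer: $30192$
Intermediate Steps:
$q = -66$ ($q = 3 \left(-11 - 11\right) = 3 \left(-22\right) = -66$)
$E{\left(L,w \right)} = - 4 L - 2 w$ ($E{\left(L,w \right)} = - 2 \left(2 L + w\right) = - 2 \left(w + 2 L\right) = - 4 L - 2 w$)
$E{\left(q,-16 \right)} \left(458 - 356\right) = \left(\left(-4\right) \left(-66\right) - -32\right) \left(458 - 356\right) = \left(264 + 32\right) 102 = 296 \cdot 102 = 30192$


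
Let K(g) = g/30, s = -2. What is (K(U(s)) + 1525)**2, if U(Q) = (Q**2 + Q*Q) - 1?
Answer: 2093703049/900 ≈ 2.3263e+6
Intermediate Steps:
U(Q) = -1 + 2*Q**2 (U(Q) = (Q**2 + Q**2) - 1 = 2*Q**2 - 1 = -1 + 2*Q**2)
K(g) = g/30 (K(g) = g*(1/30) = g/30)
(K(U(s)) + 1525)**2 = ((-1 + 2*(-2)**2)/30 + 1525)**2 = ((-1 + 2*4)/30 + 1525)**2 = ((-1 + 8)/30 + 1525)**2 = ((1/30)*7 + 1525)**2 = (7/30 + 1525)**2 = (45757/30)**2 = 2093703049/900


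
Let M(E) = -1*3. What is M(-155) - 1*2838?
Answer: -2841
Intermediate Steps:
M(E) = -3
M(-155) - 1*2838 = -3 - 1*2838 = -3 - 2838 = -2841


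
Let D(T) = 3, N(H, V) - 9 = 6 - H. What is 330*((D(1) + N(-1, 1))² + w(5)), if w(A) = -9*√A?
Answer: 119130 - 2970*√5 ≈ 1.1249e+5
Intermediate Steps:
N(H, V) = 15 - H (N(H, V) = 9 + (6 - H) = 15 - H)
330*((D(1) + N(-1, 1))² + w(5)) = 330*((3 + (15 - 1*(-1)))² - 9*√5) = 330*((3 + (15 + 1))² - 9*√5) = 330*((3 + 16)² - 9*√5) = 330*(19² - 9*√5) = 330*(361 - 9*√5) = 119130 - 2970*√5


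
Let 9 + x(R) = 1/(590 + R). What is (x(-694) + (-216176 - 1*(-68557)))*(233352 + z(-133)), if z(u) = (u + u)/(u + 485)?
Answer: -630557785960347/18304 ≈ -3.4449e+10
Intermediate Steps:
x(R) = -9 + 1/(590 + R)
z(u) = 2*u/(485 + u) (z(u) = (2*u)/(485 + u) = 2*u/(485 + u))
(x(-694) + (-216176 - 1*(-68557)))*(233352 + z(-133)) = ((-5309 - 9*(-694))/(590 - 694) + (-216176 - 1*(-68557)))*(233352 + 2*(-133)/(485 - 133)) = ((-5309 + 6246)/(-104) + (-216176 + 68557))*(233352 + 2*(-133)/352) = (-1/104*937 - 147619)*(233352 + 2*(-133)*(1/352)) = (-937/104 - 147619)*(233352 - 133/176) = -15353313/104*41069819/176 = -630557785960347/18304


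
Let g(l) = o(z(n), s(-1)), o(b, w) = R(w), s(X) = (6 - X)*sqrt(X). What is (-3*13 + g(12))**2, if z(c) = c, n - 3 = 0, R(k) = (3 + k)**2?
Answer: 4477 - 6636*I ≈ 4477.0 - 6636.0*I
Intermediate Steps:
s(X) = sqrt(X)*(6 - X)
n = 3 (n = 3 + 0 = 3)
o(b, w) = (3 + w)**2
g(l) = (3 + 7*I)**2 (g(l) = (3 + sqrt(-1)*(6 - 1*(-1)))**2 = (3 + I*(6 + 1))**2 = (3 + I*7)**2 = (3 + 7*I)**2)
(-3*13 + g(12))**2 = (-3*13 + (-40 + 42*I))**2 = (-39 + (-40 + 42*I))**2 = (-79 + 42*I)**2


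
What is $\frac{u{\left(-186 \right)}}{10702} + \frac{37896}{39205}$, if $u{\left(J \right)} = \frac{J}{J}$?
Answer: $\frac{405602197}{419571910} \approx 0.9667$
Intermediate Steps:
$u{\left(J \right)} = 1$
$\frac{u{\left(-186 \right)}}{10702} + \frac{37896}{39205} = 1 \cdot \frac{1}{10702} + \frac{37896}{39205} = 1 \cdot \frac{1}{10702} + 37896 \cdot \frac{1}{39205} = \frac{1}{10702} + \frac{37896}{39205} = \frac{405602197}{419571910}$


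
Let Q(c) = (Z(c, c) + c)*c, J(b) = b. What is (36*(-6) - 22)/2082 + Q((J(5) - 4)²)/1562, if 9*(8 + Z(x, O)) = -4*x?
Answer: -580883/4878126 ≈ -0.11908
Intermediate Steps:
Z(x, O) = -8 - 4*x/9 (Z(x, O) = -8 + (-4*x)/9 = -8 - 4*x/9)
Q(c) = c*(-8 + 5*c/9) (Q(c) = ((-8 - 4*c/9) + c)*c = (-8 + 5*c/9)*c = c*(-8 + 5*c/9))
(36*(-6) - 22)/2082 + Q((J(5) - 4)²)/1562 = (36*(-6) - 22)/2082 + ((5 - 4)²*(-72 + 5*(5 - 4)²)/9)/1562 = (-216 - 22)*(1/2082) + ((⅑)*1²*(-72 + 5*1²))*(1/1562) = -238*1/2082 + ((⅑)*1*(-72 + 5*1))*(1/1562) = -119/1041 + ((⅑)*1*(-72 + 5))*(1/1562) = -119/1041 + ((⅑)*1*(-67))*(1/1562) = -119/1041 - 67/9*1/1562 = -119/1041 - 67/14058 = -580883/4878126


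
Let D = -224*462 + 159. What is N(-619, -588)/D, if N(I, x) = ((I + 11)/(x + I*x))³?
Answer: 438976/9683886015060148143 ≈ 4.5331e-14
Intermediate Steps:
N(I, x) = (11 + I)³/(x + I*x)³ (N(I, x) = ((11 + I)/(x + I*x))³ = (11 + I)³/(x + I*x)³)
D = -103329 (D = -103488 + 159 = -103329)
N(-619, -588)/D = ((11 - 619)³/((-588)³*(1 - 619)³))/(-103329) = -1/203297472*(-608)³/(-618)³*(-1/103329) = -1/203297472*(-1/236029032)*(-224755712)*(-1/103329) = -438976/93718956101967*(-1/103329) = 438976/9683886015060148143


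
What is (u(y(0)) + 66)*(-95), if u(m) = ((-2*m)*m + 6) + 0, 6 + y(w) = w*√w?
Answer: 0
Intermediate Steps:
y(w) = -6 + w^(3/2) (y(w) = -6 + w*√w = -6 + w^(3/2))
u(m) = 6 - 2*m² (u(m) = (-2*m² + 6) + 0 = (6 - 2*m²) + 0 = 6 - 2*m²)
(u(y(0)) + 66)*(-95) = ((6 - 2*(-6 + 0^(3/2))²) + 66)*(-95) = ((6 - 2*(-6 + 0)²) + 66)*(-95) = ((6 - 2*(-6)²) + 66)*(-95) = ((6 - 2*36) + 66)*(-95) = ((6 - 72) + 66)*(-95) = (-66 + 66)*(-95) = 0*(-95) = 0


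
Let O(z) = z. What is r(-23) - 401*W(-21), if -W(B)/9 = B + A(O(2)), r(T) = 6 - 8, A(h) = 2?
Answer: -68573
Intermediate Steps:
r(T) = -2
W(B) = -18 - 9*B (W(B) = -9*(B + 2) = -9*(2 + B) = -18 - 9*B)
r(-23) - 401*W(-21) = -2 - 401*(-18 - 9*(-21)) = -2 - 401*(-18 + 189) = -2 - 401*171 = -2 - 68571 = -68573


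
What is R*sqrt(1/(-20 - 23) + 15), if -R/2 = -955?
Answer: 3820*sqrt(6923)/43 ≈ 7391.7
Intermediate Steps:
R = 1910 (R = -2*(-955) = 1910)
R*sqrt(1/(-20 - 23) + 15) = 1910*sqrt(1/(-20 - 23) + 15) = 1910*sqrt(1/(-43) + 15) = 1910*sqrt(-1/43 + 15) = 1910*sqrt(644/43) = 1910*(2*sqrt(6923)/43) = 3820*sqrt(6923)/43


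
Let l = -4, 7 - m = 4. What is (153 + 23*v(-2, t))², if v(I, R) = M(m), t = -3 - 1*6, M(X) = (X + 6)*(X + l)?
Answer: 2916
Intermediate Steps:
m = 3 (m = 7 - 1*4 = 7 - 4 = 3)
M(X) = (-4 + X)*(6 + X) (M(X) = (X + 6)*(X - 4) = (6 + X)*(-4 + X) = (-4 + X)*(6 + X))
t = -9 (t = -3 - 6 = -9)
v(I, R) = -9 (v(I, R) = -24 + 3² + 2*3 = -24 + 9 + 6 = -9)
(153 + 23*v(-2, t))² = (153 + 23*(-9))² = (153 - 207)² = (-54)² = 2916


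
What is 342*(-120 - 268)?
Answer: -132696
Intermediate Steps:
342*(-120 - 268) = 342*(-388) = -132696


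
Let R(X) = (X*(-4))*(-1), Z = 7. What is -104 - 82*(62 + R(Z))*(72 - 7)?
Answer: -479804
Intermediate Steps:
R(X) = 4*X (R(X) = -4*X*(-1) = 4*X)
-104 - 82*(62 + R(Z))*(72 - 7) = -104 - 82*(62 + 4*7)*(72 - 7) = -104 - 82*(62 + 28)*65 = -104 - 7380*65 = -104 - 82*5850 = -104 - 479700 = -479804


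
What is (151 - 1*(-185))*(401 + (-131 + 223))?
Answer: 165648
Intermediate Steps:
(151 - 1*(-185))*(401 + (-131 + 223)) = (151 + 185)*(401 + 92) = 336*493 = 165648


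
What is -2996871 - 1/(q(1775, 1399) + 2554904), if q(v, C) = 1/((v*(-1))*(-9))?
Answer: -122316065346522246/40814591401 ≈ -2.9969e+6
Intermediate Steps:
q(v, C) = 1/(9*v) (q(v, C) = 1/(-v*(-9)) = 1/(9*v))
-2996871 - 1/(q(1775, 1399) + 2554904) = -2996871 - 1/((⅑)/1775 + 2554904) = -2996871 - 1/((⅑)*(1/1775) + 2554904) = -2996871 - 1/(1/15975 + 2554904) = -2996871 - 1/40814591401/15975 = -2996871 - 1*15975/40814591401 = -2996871 - 15975/40814591401 = -122316065346522246/40814591401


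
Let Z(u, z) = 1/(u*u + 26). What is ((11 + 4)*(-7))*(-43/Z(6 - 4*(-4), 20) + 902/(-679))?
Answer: 223370580/97 ≈ 2.3028e+6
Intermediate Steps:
Z(u, z) = 1/(26 + u²) (Z(u, z) = 1/(u² + 26) = 1/(26 + u²))
((11 + 4)*(-7))*(-43/Z(6 - 4*(-4), 20) + 902/(-679)) = ((11 + 4)*(-7))*(-(1118 + 43*(6 - 4*(-4))²) + 902/(-679)) = (15*(-7))*(-(1118 + 43*(6 + 16)²) + 902*(-1/679)) = -105*(-43/(1/(26 + 22²)) - 902/679) = -105*(-43/(1/(26 + 484)) - 902/679) = -105*(-43/(1/510) - 902/679) = -105*(-43/1/510 - 902/679) = -105*(-43*510 - 902/679) = -105*(-21930 - 902/679) = -105*(-14891372/679) = 223370580/97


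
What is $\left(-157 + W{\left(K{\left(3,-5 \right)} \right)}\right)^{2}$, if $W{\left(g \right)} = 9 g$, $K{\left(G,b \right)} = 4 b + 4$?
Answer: $90601$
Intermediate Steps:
$K{\left(G,b \right)} = 4 + 4 b$
$\left(-157 + W{\left(K{\left(3,-5 \right)} \right)}\right)^{2} = \left(-157 + 9 \left(4 + 4 \left(-5\right)\right)\right)^{2} = \left(-157 + 9 \left(4 - 20\right)\right)^{2} = \left(-157 + 9 \left(-16\right)\right)^{2} = \left(-157 - 144\right)^{2} = \left(-301\right)^{2} = 90601$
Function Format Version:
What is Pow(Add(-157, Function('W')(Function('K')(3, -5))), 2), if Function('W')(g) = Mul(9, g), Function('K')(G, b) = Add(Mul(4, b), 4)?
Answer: 90601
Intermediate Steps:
Function('K')(G, b) = Add(4, Mul(4, b))
Pow(Add(-157, Function('W')(Function('K')(3, -5))), 2) = Pow(Add(-157, Mul(9, Add(4, Mul(4, -5)))), 2) = Pow(Add(-157, Mul(9, Add(4, -20))), 2) = Pow(Add(-157, Mul(9, -16)), 2) = Pow(Add(-157, -144), 2) = Pow(-301, 2) = 90601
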